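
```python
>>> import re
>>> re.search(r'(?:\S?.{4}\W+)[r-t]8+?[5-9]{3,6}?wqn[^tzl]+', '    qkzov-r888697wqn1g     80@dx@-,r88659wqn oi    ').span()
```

(4, 51)

This matches optionally a non-whitespace character, then exactly 4 of any character, then one or more of a non-word character (non-capturing group); then a character in [r-t], then one or more of the literal '8' (lazy); then 3 to 6 of a character in [5-9] (lazy); then the literal 'wqn', then one or more of any character except [tzl].
`re.search` tries every starting position until one works.
The match spans [4:51] → 'qkzov-r888697wqn1g     80@dx@-,r88659wqn oi    '.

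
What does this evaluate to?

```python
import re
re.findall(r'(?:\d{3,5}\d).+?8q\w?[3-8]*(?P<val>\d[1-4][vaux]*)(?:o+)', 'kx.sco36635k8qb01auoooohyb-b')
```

['01au']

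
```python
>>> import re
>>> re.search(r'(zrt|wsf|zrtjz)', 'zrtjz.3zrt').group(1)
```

'zrt'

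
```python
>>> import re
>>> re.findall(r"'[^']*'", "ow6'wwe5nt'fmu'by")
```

["'wwe5nt'"]

Scanning left to right: at [3:11] → "'wwe5nt'".
Since nothing is captured, `findall` lists the 1 matched substring directly.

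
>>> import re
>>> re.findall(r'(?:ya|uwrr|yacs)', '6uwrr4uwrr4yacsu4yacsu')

['uwrr', 'uwrr', 'ya', 'ya']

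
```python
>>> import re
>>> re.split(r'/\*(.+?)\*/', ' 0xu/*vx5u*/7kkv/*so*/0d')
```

[' 0xu', 'vx5u', '7kkv', 'so', '0d']

The `?` after the quantifier makes it lazy — it takes as little as possible before letting the rest of the pattern try.
Matches to split on: at [4:12] → '/*vx5u*/'; at [16:22] → '/*so*/'.
The group in the pattern means `split` returns the separators' captures alongside the pieces.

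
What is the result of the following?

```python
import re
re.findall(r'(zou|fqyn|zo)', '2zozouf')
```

The regex engine tests alternatives in the order written; an earlier branch that matches wins even if a later one would match more.
Because there's exactly one group, `findall` drops the full match and keeps group 1 from each hit.

['zo', 'zou']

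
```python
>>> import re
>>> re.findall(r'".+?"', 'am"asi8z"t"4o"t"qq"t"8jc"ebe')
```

With the lazy modifier that quantifier settles for the fewest repetitions that let the rest of the pattern succeed (the atoms after it are unaffected and can still be greedy).
`findall` yields the raw match text (4 of them) because the pattern has no groups.

['"asi8z"', '"4o"', '"qq"', '"8jc"']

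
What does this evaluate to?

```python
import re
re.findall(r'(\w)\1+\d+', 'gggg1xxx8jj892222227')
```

['g', 'x', 'j']

A backreference is literal: `\1` must see the identical characters the first group matched.
Scanning left to right: at [0:5] match 'gggg1', group 1 = 'g'; at [5:9] match 'xxx8', group 1 = 'x'; at [9:20] match 'jj892222227', group 1 = 'j'.
Because there's exactly one group, `findall` drops the full match and keeps group 1 from each hit.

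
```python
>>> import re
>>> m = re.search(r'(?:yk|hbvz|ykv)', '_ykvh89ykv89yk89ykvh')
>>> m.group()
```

'yk'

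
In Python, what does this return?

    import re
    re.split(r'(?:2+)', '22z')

['', 'z']

This matches one or more of a literal '2' (non-capturing group).
Matches to split on: at [0:2] → '22'.
Each match becomes a cut point; 2 segments remain.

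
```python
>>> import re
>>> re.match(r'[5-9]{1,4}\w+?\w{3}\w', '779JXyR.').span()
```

`re.match` only tries the pattern at the start of the string.
The match spans [0:7] → '779JXyR'.

(0, 7)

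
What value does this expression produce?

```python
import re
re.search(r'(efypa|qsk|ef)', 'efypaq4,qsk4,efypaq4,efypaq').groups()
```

('efypa',)

Branches in `(...|...)` are attempted left-to-right; the first branch that allows the whole pattern to succeed is taken.
`re.search` scans for the first position where the pattern succeeds.
The match spans [0:5] → 'efypa'.
Captured: group 1 = 'efypa'.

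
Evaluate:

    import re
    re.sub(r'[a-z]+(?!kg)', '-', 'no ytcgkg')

'- -'

A negative assertion filters positions out without eating any characters.
Every occurrence is swapped for '-'.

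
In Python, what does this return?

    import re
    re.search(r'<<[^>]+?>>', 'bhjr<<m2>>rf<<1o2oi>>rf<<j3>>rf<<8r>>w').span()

(4, 10)

`re.search` tries every starting position until one works.
The match spans [4:10] → '<<m2>>'.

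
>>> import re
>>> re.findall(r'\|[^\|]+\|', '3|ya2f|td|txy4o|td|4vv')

['|ya2f|', '|txy4o|']

Matches: at [1:7] → '|ya2f|'; at [9:16] → '|txy4o|'.
With no groups in the pattern, `findall` gives back each whole match — 2 here.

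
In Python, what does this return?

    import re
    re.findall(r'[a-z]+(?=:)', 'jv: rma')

['jv']

The lookaround is zero-width — it requires the adjacent text to match without consuming it, so the asserted text isn't part of the match.
Scanning left to right: at [0:2] → 'jv'.
With no groups in the pattern, `findall` gives back each whole match — 1 here.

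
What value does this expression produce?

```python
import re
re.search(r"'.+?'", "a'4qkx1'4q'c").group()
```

The `?` after the quantifier makes it lazy — it takes as little as possible before letting the rest of the pattern try.
`search` walks the string left to right and returns the first match it finds.
The match spans [1:8] → "'4qkx1'".

"'4qkx1'"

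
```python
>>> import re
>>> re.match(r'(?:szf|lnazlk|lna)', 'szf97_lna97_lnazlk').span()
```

`re.match` won't scan ahead — the pattern has to work from the very first character.
The match spans [0:3] → 'szf'.

(0, 3)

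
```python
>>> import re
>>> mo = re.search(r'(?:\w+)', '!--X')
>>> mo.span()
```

This matches one or more of a word character (non-capturing group).
`re.search` scans for the first position where the pattern succeeds.
The match spans [3:4] → 'X'.

(3, 4)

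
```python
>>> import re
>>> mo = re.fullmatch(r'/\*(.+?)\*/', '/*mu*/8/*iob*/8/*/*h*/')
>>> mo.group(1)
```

`fullmatch` succeeds only if the pattern covers the string from start to end.
The match spans [0:22] → '/*mu*/8/*iob*/8/*/*h*/'.
Captured: group 1 = 'mu*/8/*iob*/8/*/*h'.

'mu*/8/*iob*/8/*/*h'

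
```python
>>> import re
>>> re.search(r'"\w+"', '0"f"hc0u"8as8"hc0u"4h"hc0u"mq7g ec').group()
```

The match spans [1:4] → '"f"'.

'"f"'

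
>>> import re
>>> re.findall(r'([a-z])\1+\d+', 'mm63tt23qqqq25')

After group 1 captures some text, `\1` only succeeds where that same text appears again.
`findall` collects group 1 from each match (3 total).

['m', 't', 'q']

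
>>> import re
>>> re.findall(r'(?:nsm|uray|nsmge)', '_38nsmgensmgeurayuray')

['nsm', 'nsm', 'uray', 'uray']

Alternation tries branches left to right and keeps the first one that lets the overall match succeed at that position.
Since nothing is captured, `findall` lists the 4 matched substrings directly.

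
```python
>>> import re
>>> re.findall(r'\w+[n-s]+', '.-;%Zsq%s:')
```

No capturing groups, so `findall` returns the 1 full match string.

['Zsq']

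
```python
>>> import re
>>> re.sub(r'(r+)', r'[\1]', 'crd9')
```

'c[r]d9'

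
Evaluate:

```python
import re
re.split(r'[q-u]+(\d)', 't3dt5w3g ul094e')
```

['', '3', 'd', '5', 'w3g ul094e']

This matches one or more of a character in [q-u]; then a digit (captured).
Matches to split on: at [0:2] → 't3'; at [3:5] → 't5'.
Because the pattern has a capturing group, `split` also inserts each captured text between the pieces.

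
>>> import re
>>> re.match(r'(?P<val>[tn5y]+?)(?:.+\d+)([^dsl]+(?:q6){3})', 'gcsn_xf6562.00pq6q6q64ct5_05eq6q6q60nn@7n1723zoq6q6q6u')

`match` is anchored at position 0; if the pattern doesn't fit there, it returns None.
Here the string doesn't start with a match, so the call returns None.

None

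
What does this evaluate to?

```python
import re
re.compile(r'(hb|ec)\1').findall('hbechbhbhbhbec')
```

['hb', 'hb']

After group 1 captures some text, `\1` only succeeds where that same text appears again.
Matches: at [4:8] match 'hbhb', group 1 = 'hb'; at [8:12] match 'hbhb', group 1 = 'hb'.
One capturing group, so `findall` returns just the captured substring from each match — 2 in all.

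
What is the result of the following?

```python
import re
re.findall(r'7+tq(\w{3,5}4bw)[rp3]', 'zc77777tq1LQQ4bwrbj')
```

Pattern: one or more of a literal '7', then the literal 'tq'; then 3 to 5 of a word character, then the literal '4bw' (captured); then one of [rp3].
Matches: at [2:17] match '77777tq1LQQ4bwr', group 1 = '1LQQ4bw'.
With a single group, `findall` returns only what that group captured — 1 item.

['1LQQ4bw']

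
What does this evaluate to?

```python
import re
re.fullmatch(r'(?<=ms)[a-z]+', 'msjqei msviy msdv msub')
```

None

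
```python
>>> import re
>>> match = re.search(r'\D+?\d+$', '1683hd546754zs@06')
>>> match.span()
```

This matches one or more of a non-digit (lazy); then one or more of a digit; then anchored at the end.
The match spans [12:17] → 'zs@06'.

(12, 17)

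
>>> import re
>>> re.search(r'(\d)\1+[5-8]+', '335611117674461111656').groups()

('3',)

The backreference `\1` re-matches whatever the first group consumed, character for character.
`re.search` scans for the first position where the pattern succeeds.
The match spans [0:4] → '3356'.
Captured: group 1 = '3'.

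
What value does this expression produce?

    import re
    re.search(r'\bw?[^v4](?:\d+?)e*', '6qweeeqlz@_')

The pattern matches a word boundary (`\b`, zero-width); then optionally a literal 'w', then any character except [v4]; then one or more of a digit (lazy) (non-capturing group); then zero or more of a literal 'e'.
`re.search` scans for the first position where the pattern succeeds.
Here no position works, so the call returns None.

None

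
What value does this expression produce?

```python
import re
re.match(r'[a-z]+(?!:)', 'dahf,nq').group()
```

'dahf'

The negative lookaround is zero-width — it rules out positions where the adjacent text would match, without consuming anything.
`match` is anchored at position 0; if the pattern doesn't fit there, it returns None.
The match spans [0:4] → 'dahf'.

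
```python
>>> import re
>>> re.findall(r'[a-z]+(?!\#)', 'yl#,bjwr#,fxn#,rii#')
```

['y', 'bjw', 'fx', 'ri']

Because the assertion is negative and zero-width, positions next to the forbidden text are skipped.
Scanning left to right: at [0:1] → 'y'; at [4:7] → 'bjw'; at [10:12] → 'fx'; at [15:17] → 'ri'.
With no groups in the pattern, `findall` gives back each whole match — 4 here.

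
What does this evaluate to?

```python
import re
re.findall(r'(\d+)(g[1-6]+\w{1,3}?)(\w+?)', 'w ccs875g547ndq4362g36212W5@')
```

[('875', 'g547', 'n'), ('4362', 'g36212W', '5')]

The `?` after the quantifier makes it lazy — it takes as little as possible before letting the rest of the pattern try.
`findall` packs the 3 group values into a tuple for every match.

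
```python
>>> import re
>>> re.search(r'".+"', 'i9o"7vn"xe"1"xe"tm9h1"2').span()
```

`search` walks the string left to right and returns the first match it finds.
The match spans [3:22] → '"7vn"xe"1"xe"tm9h1"'.

(3, 22)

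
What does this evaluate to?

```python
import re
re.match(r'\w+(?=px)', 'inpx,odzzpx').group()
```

'in'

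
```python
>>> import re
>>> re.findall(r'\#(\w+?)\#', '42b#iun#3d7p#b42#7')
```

['iun', 'b42']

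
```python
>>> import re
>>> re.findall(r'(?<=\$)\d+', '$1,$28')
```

['1', '28']

Lookahead/lookbehind check context without consuming it, so the matched span excludes the asserted characters.
`findall` yields the raw match text (2 of them) because the pattern has no groups.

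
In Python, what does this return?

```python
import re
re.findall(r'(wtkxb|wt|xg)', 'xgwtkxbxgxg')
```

`|` is ordered: at each position the engine commits to the first alternative that works.
Because there's exactly one group, `findall` drops the full match and keeps group 1 from each hit.

['xg', 'wtkxb', 'xg', 'xg']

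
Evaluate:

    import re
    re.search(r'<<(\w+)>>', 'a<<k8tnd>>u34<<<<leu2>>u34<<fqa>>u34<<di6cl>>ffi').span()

(1, 10)

`re.search` scans for the first position where the pattern succeeds.
The match spans [1:10] → '<<k8tnd>>'.
Captured: group 1 = 'k8tnd'.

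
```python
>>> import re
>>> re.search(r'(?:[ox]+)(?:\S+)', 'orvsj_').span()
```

This matches one or more of one of [ox] (non-capturing group); then one or more of a non-whitespace character (non-capturing group).
The match spans [0:6] → 'orvsj_'.

(0, 6)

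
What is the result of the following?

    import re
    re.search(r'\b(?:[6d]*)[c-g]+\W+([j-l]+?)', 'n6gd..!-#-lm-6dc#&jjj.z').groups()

('j',)

The match spans [13:19] → '6dc#&j'.
Captured: group 1 = 'j'.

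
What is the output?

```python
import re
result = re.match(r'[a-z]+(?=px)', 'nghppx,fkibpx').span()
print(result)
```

The `(?=…)`/`(?<=…)` assertion just peeks at neighbouring text; it doesn't advance the match position.
`re.match` won't scan ahead — the pattern has to work from the very first character.
The match spans [0:4] → 'nghp'.

(0, 4)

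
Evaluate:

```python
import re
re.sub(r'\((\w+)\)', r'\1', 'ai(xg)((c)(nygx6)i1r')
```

'aixg(cnygx6i1r'

Each match is replaced using the text its own group 1 captured.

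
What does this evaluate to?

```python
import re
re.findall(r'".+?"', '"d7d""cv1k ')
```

A `+?`/`*?`/`{m,n}?` starts at its minimum and grows only as far as needed for what follows to match.
No capturing groups, so `findall` returns the 1 full match string.

['"d7d"']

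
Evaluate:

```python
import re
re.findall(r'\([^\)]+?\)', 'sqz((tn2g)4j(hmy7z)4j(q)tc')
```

Walking the string: at [3:10] → '((tn2g)'; at [12:19] → '(hmy7z)'; at [21:24] → '(q)'.
With no groups in the pattern, `findall` gives back each whole match — 3 here.

['((tn2g)', '(hmy7z)', '(q)']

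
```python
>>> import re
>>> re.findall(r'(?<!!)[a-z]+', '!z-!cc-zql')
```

['c', 'zql']

The negative lookahead/lookbehind blocks any match where the forbidden context is present.
Matches: at [5:6] → 'c'; at [7:10] → 'zql'.
Since nothing is captured, `findall` lists the 2 matched substrings directly.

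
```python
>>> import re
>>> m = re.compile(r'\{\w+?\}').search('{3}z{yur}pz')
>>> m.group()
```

The match spans [0:3] → '{3}'.

'{3}'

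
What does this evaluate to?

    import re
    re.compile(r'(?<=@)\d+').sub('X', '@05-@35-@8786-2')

The lookaround is zero-width — it requires the adjacent text to match without consuming it, so the asserted text isn't part of the match.
Every occurrence is swapped for 'X'.

'@X-@X-@X-2'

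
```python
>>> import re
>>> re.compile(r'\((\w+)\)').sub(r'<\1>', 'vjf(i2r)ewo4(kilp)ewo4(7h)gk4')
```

Matches: at [3:8] → '(i2r)'; at [12:18] → '(kilp)'; at [22:26] → '(7h)'.
Each match is replaced using the text its own group 1 captured.

'vjf<i2r>ewo4<kilp>ewo4<7h>gk4'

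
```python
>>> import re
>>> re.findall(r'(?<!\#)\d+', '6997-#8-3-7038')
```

['6997', '3', '7038']

The negative lookahead/lookbehind blocks any match where the forbidden context is present.
Matches: at [0:4] → '6997'; at [8:9] → '3'; at [10:14] → '7038'.
Since nothing is captured, `findall` lists the 3 matched substrings directly.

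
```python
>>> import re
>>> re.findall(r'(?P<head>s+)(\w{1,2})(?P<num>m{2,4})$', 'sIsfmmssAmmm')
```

Pattern: one or more of a literal 's' (captured as 'head'); then 1 to 2 of a word character (captured); then 2 to 4 of a literal 'm' (captured as 'num'); then anchored at the end.
Matches: at [6:12] match 'ssAmmm', groups = ('ss', 'Am', 'mm').
`findall` packs the 3 group values into a tuple for every match.

[('ss', 'Am', 'mm')]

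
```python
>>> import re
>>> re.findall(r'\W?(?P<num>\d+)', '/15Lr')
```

['15']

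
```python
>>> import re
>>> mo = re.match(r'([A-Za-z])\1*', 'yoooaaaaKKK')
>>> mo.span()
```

(0, 1)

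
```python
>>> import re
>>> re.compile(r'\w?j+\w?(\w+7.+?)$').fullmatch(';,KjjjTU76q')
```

The pattern matches optionally a word character, then one or more of the literal 'j', then optionally a word character; then one or more of a word character, then the literal '7', then one or more of any character (lazy) (captured); then anchored at the end.
For `fullmatch`, every character of the input must be accounted for by the pattern.
Here the string isn't matched end-to-end, so the call returns None.

None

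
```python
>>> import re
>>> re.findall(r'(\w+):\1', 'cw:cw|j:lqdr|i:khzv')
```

['cw']

After group 1 captures some text, `\1` only succeeds where that same text appears again.
One capturing group, so `findall` returns just the captured substring from the one match — 1 in all.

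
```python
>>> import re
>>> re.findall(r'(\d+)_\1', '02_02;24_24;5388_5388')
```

The backreference `\1` re-matches whatever the first group consumed, character for character.
Walking the string: at [0:5] match '02_02', group 1 = '02'; at [6:11] match '24_24', group 1 = '24'; at [12:21] match '5388_5388', group 1 = '5388'.
`findall` collects group 1 from each match (3 total).

['02', '24', '5388']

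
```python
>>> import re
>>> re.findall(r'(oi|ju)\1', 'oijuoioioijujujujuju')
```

The backreference `\1` re-matches whatever the first group consumed, character for character.
Scanning left to right: at [4:8] match 'oioi', group 1 = 'oi'; at [10:14] match 'juju', group 1 = 'ju'; at [14:18] match 'juju', group 1 = 'ju'.
With a single group, `findall` returns only what that group captured — 3 items.

['oi', 'ju', 'ju']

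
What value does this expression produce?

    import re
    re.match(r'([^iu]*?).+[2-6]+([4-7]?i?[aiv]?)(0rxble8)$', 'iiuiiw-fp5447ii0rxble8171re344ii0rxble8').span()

(0, 39)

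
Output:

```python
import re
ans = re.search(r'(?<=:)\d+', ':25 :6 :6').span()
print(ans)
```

(1, 3)

The positive lookaround only admits positions where the adjacent text matches; those characters stay outside the span.
`search` walks the string left to right and returns the first match it finds.
The match spans [1:3] → '25'.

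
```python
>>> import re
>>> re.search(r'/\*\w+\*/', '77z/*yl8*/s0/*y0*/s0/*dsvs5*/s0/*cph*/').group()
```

'/*yl8*/'

The match spans [3:10] → '/*yl8*/'.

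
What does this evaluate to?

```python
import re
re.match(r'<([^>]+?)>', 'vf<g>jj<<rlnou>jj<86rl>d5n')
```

With `match`, the pattern is implicitly anchored at the beginning.
Here the pattern fails at index 0, so the call returns None.

None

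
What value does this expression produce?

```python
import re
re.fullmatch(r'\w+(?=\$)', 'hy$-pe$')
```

The lookaround is zero-width — it requires the adjacent text to match without consuming it, so the asserted text isn't part of the match.
`fullmatch` succeeds only if the pattern covers the string from start to end.
Here the pattern can't cover the whole string, so the call returns None.

None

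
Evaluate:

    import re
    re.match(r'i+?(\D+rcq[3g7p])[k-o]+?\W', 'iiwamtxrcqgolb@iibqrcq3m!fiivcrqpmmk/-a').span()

(0, 25)

This matches one or more of a literal 'i' (lazy); then one or more of a non-digit, then the literal 'rcq', then one of [3g7p] (captured); then one or more of a character in [k-o] (lazy), then a non-word character.
`re.match` only tries the pattern at the start of the string.
The match spans [0:25] → 'iiwamtxrcqgolb@iibqrcq3m!'.
Captured: group 1 = 'iwamtxrcqgolb@iibqrcq3'.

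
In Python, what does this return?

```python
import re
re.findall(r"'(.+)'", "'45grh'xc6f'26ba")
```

Walking the string: at [0:12] match "'45grh'xc6f'", group 1 = "45grh'xc6f".
`findall` collects group 1 from the one match (1 total).

["45grh'xc6f"]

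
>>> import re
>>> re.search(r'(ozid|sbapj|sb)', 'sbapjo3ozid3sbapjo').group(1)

The match spans [0:5] → 'sbapj'.
Captured: group 1 = 'sbapj'.

'sbapj'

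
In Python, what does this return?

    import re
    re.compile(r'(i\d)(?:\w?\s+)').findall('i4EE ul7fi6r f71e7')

This matches a literal 'i', then a digit (captured); then optionally a word character, then one or more of whitespace (non-capturing group).
With a single group, `findall` returns only what that group captured — 1 item.

['i6']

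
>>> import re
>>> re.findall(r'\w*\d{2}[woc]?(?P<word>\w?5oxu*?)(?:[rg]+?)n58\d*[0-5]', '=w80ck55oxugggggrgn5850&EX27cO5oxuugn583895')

This matches zero or more of a word character, then exactly 2 of a digit, then optionally one of [woc]; then optionally a word character, then the literal '5ox', then zero or more of the literal 'u' (lazy) (captured as 'word'); then one or more of one of [rg] (lazy) (non-capturing group); then the literal 'n58', then zero or more of a digit, then a character in [0-5].
Walking the string: at [24:43] match 'EX27cO5oxuugn583895', group 1 = 'O5oxuu'.
`findall` collects group 1 from the one match (1 total).

['O5oxuu']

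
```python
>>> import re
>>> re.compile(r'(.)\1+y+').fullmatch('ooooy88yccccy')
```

`\1` is not a pattern — it's the concrete string captured by group 1, re-applied verbatim.
`re.fullmatch` requires the pattern to consume the entire string.
Here there's no way to consume every character, so the call returns None.

None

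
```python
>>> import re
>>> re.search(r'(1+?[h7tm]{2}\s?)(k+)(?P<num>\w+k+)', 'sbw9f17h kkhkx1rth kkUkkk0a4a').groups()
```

Pattern: one or more of a literal '1' (lazy), then exactly 2 of one of [h7tm], then optionally whitespace (captured); then one or more of a literal 'k' (captured); then one or more of a word character, then one or more of the literal 'k' (captured as 'num').
Unlike `match`, `search` isn't anchored — it looks for the pattern anywhere in the string.
The match spans [5:13] → '17h kkhk'.
Captured: group 1 = '17h ', group 2 = 'kk', group 3 = 'hk'.

('17h ', 'kk', 'hk')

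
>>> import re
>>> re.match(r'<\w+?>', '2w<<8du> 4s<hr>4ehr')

With `match`, the pattern is implicitly anchored at the beginning.
Here the string doesn't start with a match, so the call returns None.

None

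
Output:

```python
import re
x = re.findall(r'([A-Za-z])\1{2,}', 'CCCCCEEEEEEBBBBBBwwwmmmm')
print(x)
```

A backreference is literal: `\1` must see the identical characters the first group matched.
Scanning left to right: at [0:5] match 'CCCCC', group 1 = 'C'; at [5:11] match 'EEEEEE', group 1 = 'E'; at [11:17] match 'BBBBBB', group 1 = 'B'; at [17:20] match 'www', group 1 = 'w'; at [20:24] match 'mmmm', group 1 = 'm'.
With a single group, `findall` returns only what that group captured — 5 items.

['C', 'E', 'B', 'w', 'm']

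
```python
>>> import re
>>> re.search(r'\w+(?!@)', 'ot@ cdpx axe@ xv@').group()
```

A negative assertion filters positions out without eating any characters.
The match spans [0:1] → 'o'.

'o'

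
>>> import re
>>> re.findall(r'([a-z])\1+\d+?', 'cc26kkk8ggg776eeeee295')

`\1` has to match the exact text group 1 already captured.
One capturing group, so `findall` returns just the captured substring from each match — 4 in all.

['c', 'k', 'g', 'e']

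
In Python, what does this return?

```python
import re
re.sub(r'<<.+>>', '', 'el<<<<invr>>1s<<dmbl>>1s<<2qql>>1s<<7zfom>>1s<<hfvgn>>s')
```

Each match is replaced by ''.

'els'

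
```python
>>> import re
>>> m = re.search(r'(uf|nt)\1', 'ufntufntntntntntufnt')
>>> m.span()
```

(6, 10)

After group 1 captures some text, `\1` only succeeds where that same text appears again.
The match spans [6:10] → 'ntnt'.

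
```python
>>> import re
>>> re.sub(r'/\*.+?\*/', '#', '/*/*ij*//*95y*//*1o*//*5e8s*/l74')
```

A `+?`/`*?`/`{m,n}?` starts at its minimum and grows only as far as needed for what follows to match.
`sub` substitutes '#' at each match site.

'####l74'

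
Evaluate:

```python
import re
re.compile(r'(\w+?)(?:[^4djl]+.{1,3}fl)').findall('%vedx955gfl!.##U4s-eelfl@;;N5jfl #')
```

With a single group, `findall` returns only what that group captured — 3 items.

['ved', 'U4', 'N']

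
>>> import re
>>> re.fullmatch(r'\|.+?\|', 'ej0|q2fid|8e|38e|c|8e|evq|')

None

`re.fullmatch` requires the pattern to consume the entire string.
Here the pattern can't cover the whole string, so the call returns None.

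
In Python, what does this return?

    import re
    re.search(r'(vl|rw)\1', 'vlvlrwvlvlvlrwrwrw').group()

'vlvl'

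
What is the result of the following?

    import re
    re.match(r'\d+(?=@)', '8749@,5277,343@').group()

'8749'

Because the assertion is zero-width, the text it checks is not consumed and won't appear in the result.
`re.match` only tries the pattern at the start of the string.
The match spans [0:4] → '8749'.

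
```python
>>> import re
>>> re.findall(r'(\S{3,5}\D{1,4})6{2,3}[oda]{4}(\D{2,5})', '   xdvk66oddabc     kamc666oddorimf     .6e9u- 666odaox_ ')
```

This matches 3 to 5 of a non-whitespace character, then 1 to 4 of a non-digit (captured); then 2 to 3 of a literal '6', then exactly 4 of one of [oda]; then 2 to 5 of a non-digit (captured).
Matches: at [3:18] match 'xdvk66oddabc   ', groups = ('xdvk', 'bc   '); at [20:36] match 'kamc666oddorimf ', groups = ('kamc', 'rimf '); at [40:57] match '.6e9u- 666odaox_ ', groups = ('.6e9u- ', 'x_ ').
Multiple groups make `findall` return tuples — one 2-tuple for each match.

[('xdvk', 'bc   '), ('kamc', 'rimf '), ('.6e9u- ', 'x_ ')]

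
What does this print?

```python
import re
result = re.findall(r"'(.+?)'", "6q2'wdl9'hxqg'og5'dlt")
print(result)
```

With the lazy modifier that quantifier settles for the fewest repetitions that let the rest of the pattern succeed (the atoms after it are unaffected and can still be greedy).
Matches: at [3:9] match "'wdl9'", group 1 = 'wdl9'; at [13:18] match "'og5'", group 1 = 'og5'.
`findall` collects group 1 from each match (2 total).

['wdl9', 'og5']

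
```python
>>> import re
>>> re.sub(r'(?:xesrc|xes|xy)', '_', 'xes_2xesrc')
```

'__2_'

Alternation tries branches left to right and keeps the first one that lets the overall match succeed at that position.
Every occurrence is swapped for '_'.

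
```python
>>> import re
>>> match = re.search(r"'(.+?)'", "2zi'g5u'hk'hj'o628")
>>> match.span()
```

(3, 8)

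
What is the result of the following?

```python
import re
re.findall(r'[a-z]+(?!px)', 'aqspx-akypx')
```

`(?!…)`/`(?<!…)` only lets a position through if the neighbouring text does NOT match; no characters are consumed.
Scanning left to right: at [0:5] → 'aqspx'; at [6:11] → 'akypx'.
Since nothing is captured, `findall` lists the 2 matched substrings directly.

['aqspx', 'akypx']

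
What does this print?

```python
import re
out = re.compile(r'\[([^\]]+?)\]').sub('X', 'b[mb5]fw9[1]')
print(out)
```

bXfw9X

Each match is replaced by 'X'.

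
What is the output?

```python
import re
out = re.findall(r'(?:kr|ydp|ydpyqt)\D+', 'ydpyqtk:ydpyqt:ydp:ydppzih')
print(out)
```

Matches: at [0:26] → 'ydpyqtk:ydpyqt:ydp:ydppzih'.
No capturing groups, so `findall` returns the 1 full match string.

['ydpyqtk:ydpyqt:ydp:ydppzih']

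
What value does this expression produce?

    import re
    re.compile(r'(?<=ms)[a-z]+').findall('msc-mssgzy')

The `(?=…)`/`(?<=…)` assertion just peeks at neighbouring text; it doesn't advance the match position.
With no groups in the pattern, `findall` gives back each whole match — 2 here.

['c', 'sgzy']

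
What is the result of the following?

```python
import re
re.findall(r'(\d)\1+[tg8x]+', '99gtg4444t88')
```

['9', '4']

`\1` has to match the exact text group 1 already captured.
Scanning left to right: at [0:5] match '99gtg', group 1 = '9'; at [5:12] match '4444t88', group 1 = '4'.
Because there's exactly one group, `findall` drops the full match and keeps group 1 from each hit.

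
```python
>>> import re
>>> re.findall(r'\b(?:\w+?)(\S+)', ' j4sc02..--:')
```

['4sc02..--:']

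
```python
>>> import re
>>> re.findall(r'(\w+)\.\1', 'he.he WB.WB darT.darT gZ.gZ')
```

['he', 'WB', 'darT', 'gZ']

After group 1 captures some text, `\1` only succeeds where that same text appears again.
Walking the string: at [0:5] match 'he.he', group 1 = 'he'; at [6:11] match 'WB.WB', group 1 = 'WB'; at [12:21] match 'darT.darT', group 1 = 'darT'; at [22:27] match 'gZ.gZ', group 1 = 'gZ'.
With a single group, `findall` returns only what that group captured — 4 items.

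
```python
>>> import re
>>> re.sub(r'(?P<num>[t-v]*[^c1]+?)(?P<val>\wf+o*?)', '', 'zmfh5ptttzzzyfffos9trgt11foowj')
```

'os9trgt11foowj'

This matches zero or more of a character in [t-v], then one or more of any character except [c1] (lazy) (captured as 'num'); then a word character, then one or more of a literal 'f', then zero or more of a literal 'o' (lazy) (captured as 'val').
Matches: at [0:3] → 'zmf'; at [3:16] → 'h5ptttzzzyfff'.
Each match is replaced by ''.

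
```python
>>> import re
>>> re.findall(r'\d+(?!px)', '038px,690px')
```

['03', '69']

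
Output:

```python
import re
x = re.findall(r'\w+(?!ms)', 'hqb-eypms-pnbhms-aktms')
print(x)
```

Because the assertion is negative and zero-width, positions next to the forbidden text are skipped.
Scanning left to right: at [0:3] → 'hqb'; at [4:9] → 'eypms'; at [10:16] → 'pnbhms'; at [17:22] → 'aktms'.
`findall` yields the raw match text (4 of them) because the pattern has no groups.

['hqb', 'eypms', 'pnbhms', 'aktms']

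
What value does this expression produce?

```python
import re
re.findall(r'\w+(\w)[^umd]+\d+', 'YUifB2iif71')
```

['f']

The pattern matches one or more of a word character; then a word character (captured); then one or more of any character except [umd], then one or more of a digit.
Matches: at [0:11] match 'YUifB2iif71', group 1 = 'f'.
With a single group, `findall` returns only what that group captured — 1 item.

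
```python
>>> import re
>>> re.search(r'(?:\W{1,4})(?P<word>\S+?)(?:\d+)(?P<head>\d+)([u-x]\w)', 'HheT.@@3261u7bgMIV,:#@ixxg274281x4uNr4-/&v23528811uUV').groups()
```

The pattern matches 1 to 4 of a non-word character (non-capturing group); then one or more of a non-whitespace character (lazy) (captured as 'word'); then one or more of a digit (non-capturing group); then one or more of a digit (captured as 'head'); then a character in [u-x], then a word character (captured).
Unlike `match`, `search` isn't anchored — it looks for the pattern anywhere in the string.
The match spans [4:13] → '.@@3261u7'.
Captured: group 1 = '3', group 2 = '1', group 3 = 'u7'.

('3', '1', 'u7')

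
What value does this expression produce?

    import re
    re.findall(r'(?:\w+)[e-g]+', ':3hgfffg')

This matches one or more of a word character (non-capturing group); then one or more of a character in [e-g].
Scanning left to right: at [1:8] → '3hgfffg'.
Since nothing is captured, `findall` lists the 1 matched substring directly.

['3hgfffg']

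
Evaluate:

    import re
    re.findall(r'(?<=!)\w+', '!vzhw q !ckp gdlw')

Because the assertion is zero-width, the text it checks is not consumed and won't appear in the result.
Walking the string: at [1:5] → 'vzhw'; at [9:12] → 'ckp'.
With no groups in the pattern, `findall` gives back each whole match — 2 here.

['vzhw', 'ckp']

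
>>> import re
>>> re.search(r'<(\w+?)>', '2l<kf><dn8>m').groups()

('kf',)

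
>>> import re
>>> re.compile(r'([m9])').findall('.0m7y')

This matches one of [m9] (captured).
Scanning left to right: at [2:3] match 'm', group 1 = 'm'.
With a single group, `findall` returns only what that group captured — 1 item.

['m']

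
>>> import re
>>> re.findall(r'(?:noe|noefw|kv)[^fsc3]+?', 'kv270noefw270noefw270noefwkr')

Walking the string: at [0:3] → 'kv2'; at [5:11] → 'noefw2'; at [13:19] → 'noefw2'; at [21:27] → 'noefwk'.
`findall` yields the raw match text (4 of them) because the pattern has no groups.

['kv2', 'noefw2', 'noefw2', 'noefwk']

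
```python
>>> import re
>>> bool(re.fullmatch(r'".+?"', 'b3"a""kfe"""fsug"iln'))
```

False

For `fullmatch`, every character of the input must be accounted for by the pattern.
Here the pattern can't cover the whole string, so the call returns None, and `bool(None)` is False.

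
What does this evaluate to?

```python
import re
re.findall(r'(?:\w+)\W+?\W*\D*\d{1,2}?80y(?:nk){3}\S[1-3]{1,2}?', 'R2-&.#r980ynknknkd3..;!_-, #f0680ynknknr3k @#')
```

Pattern: one or more of a word character (non-capturing group); then one or more of a non-word character (lazy), then zero or more of a non-word character; then zero or more of a non-digit; then 1 to 2 of a digit (lazy), then the literal '80y'; then the literal 'nk' repeated 3 times, then a non-whitespace character, then 1 to 2 of a character in [1-3] (lazy).
Walking the string: at [0:19] → 'R2-&.#r980ynknknkd3'.
No capturing groups, so `findall` returns the 1 full match string.

['R2-&.#r980ynknknkd3']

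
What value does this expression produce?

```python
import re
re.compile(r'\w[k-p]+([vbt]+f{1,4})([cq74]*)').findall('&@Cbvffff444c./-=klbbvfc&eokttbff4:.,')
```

This matches a word character, then one or more of a character in [k-p]; then one or more of one of [vbt], then 1 to 4 of the literal 'f' (captured); then zero or more of one of [cq74] (captured).
Walking the string: at [17:24] match 'klbbvfc', groups = ('bbvf', 'c'); at [25:34] match 'eokttbff4', groups = ('ttbff', '4').
Multiple groups make `findall` return tuples — one 2-tuple for each match.

[('bbvf', 'c'), ('ttbff', '4')]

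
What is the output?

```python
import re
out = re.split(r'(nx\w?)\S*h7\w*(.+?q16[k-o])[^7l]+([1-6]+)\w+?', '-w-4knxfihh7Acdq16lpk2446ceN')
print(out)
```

The pattern matches the literal 'nx', then optionally a word character (captured); then zero or more of a non-whitespace character, then the literal 'h7', then zero or more of a word character; then one or more of any character (lazy), then the literal 'q16', then a character in [k-o] (captured); then one or more of any character except [7l]; then one or more of a character in [1-6] (captured); then one or more of a word character (lazy).
Because the quantifier is non-greedy, it stops expanding at the earliest point where the rest of the pattern can succeed.
Matches to split on: at [5:26] → 'nxfihh7Acdq16lpk2446c'.
With a capturing group present, the delimiter's captured portion is kept in the result list.

['-w-4k', 'nxf', 'dq16l', '6', 'eN']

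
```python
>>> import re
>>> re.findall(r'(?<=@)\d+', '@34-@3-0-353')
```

['34', '3']

The positive lookaround only admits positions where the adjacent text matches; those characters stay outside the span.
Scanning left to right: at [1:3] → '34'; at [5:6] → '3'.
With no groups in the pattern, `findall` gives back each whole match — 2 here.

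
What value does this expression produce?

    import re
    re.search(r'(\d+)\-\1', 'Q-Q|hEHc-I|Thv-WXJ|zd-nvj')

None

A backreference is literal: `\1` must see the identical characters the first group matched.
`search` walks the string left to right and returns the first match it finds.
Here the pattern never matches, so the call returns None.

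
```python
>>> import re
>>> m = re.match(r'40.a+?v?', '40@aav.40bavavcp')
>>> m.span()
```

(0, 4)

This matches the literal '40', then any character, then one or more of a literal 'a' (lazy); then optionally a literal 'v'.
With the lazy modifier that quantifier settles for the fewest repetitions that let the rest of the pattern succeed (the atoms after it are unaffected and can still be greedy).
`re.match` only tries the pattern at the start of the string.
The match spans [0:4] → '40@a'.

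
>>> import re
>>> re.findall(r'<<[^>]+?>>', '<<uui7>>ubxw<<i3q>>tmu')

['<<uui7>>', '<<i3q>>']

Walking the string: at [0:8] → '<<uui7>>'; at [12:19] → '<<i3q>>'.
With no groups in the pattern, `findall` gives back each whole match — 2 here.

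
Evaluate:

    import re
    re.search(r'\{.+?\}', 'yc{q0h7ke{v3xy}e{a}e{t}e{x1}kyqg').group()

'{q0h7ke{v3xy}'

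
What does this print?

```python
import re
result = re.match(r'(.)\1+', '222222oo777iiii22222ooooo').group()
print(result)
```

With `match`, the pattern is implicitly anchored at the beginning.
The match spans [0:6] → '222222'.

222222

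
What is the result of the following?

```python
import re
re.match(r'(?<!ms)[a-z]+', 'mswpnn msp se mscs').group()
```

`re.match` won't scan ahead — the pattern has to work from the very first character.
The match spans [0:6] → 'mswpnn'.

'mswpnn'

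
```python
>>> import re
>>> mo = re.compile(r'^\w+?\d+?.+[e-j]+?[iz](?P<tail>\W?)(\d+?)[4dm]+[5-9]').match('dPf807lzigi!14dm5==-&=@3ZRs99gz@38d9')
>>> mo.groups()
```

('@', '38')

The pattern matches anchored at the start of the string; then one or more of a word character (lazy); then one or more of a digit (lazy); then one or more of any character, then one or more of a character in [e-j] (lazy), then one of [iz]; then optionally a non-word character (captured as 'tail'); then one or more of a digit (lazy) (captured); then one or more of one of [4dm], then a character in [5-9].
`match` is anchored at position 0; if the pattern doesn't fit there, it returns None.
The match spans [0:36] → 'dPf807lzigi!14dm5==-&=@3ZRs99gz@38d9'.
Captured: group 1 = '@', group 2 = '38'.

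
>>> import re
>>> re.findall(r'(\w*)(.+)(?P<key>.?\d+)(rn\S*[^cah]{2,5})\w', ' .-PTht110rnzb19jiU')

The pattern matches zero or more of a word character (captured); then one or more of any character (captured); then optionally any character, then one or more of a digit (captured as 'key'); then the literal 'rn', then zero or more of a non-whitespace character, then 2 to 5 of any character except [cah] (captured); then a word character.
Walking the string: at [0:19] match ' .-PTht110rnzb19jiU', groups = ('', ' .-PTht11', '0', 'rnzb19ji').
With 4 capturing groups, `findall` returns a 4-tuple per match.

[('', ' .-PTht11', '0', 'rnzb19ji')]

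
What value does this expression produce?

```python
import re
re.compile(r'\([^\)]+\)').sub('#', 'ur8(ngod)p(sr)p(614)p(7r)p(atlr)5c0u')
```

'ur8#p#p#p#p#5c0u'

Every occurrence is swapped for '#'.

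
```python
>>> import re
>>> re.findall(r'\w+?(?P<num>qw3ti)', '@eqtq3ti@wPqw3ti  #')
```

With a single group, `findall` returns only what that group captured — 1 item.

['qw3ti']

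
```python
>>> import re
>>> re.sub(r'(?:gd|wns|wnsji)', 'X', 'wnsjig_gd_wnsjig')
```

'Xjig_X_Xjig'

The regex engine tests alternatives in the order written; an earlier branch that matches wins even if a later one would match more.
Matches: at [0:3] → 'wns'; at [7:9] → 'gd'; at [10:13] → 'wns'.
Every occurrence is swapped for 'X'.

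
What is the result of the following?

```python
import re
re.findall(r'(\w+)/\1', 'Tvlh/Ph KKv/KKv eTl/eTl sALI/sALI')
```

`\1` has to match the exact text group 1 already captured.
Matches: at [8:15] match 'KKv/KKv', group 1 = 'KKv'; at [16:23] match 'eTl/eTl', group 1 = 'eTl'; at [24:33] match 'sALI/sALI', group 1 = 'sALI'.
With a single group, `findall` returns only what that group captured — 3 items.

['KKv', 'eTl', 'sALI']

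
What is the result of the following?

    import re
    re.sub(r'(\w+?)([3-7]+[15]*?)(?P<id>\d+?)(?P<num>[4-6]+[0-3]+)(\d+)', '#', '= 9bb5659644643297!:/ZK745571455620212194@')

'= #!:/#@'

`sub` substitutes '#' at each match site.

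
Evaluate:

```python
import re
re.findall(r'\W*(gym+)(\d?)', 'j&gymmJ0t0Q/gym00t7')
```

[('gymm', ''), ('gym', '0')]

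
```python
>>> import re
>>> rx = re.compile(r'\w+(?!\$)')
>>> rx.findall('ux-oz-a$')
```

Because the assertion is negative and zero-width, positions next to the forbidden text are skipped.
Matches: at [0:2] → 'ux'; at [3:5] → 'oz'.
`findall` yields the raw match text (2 of them) because the pattern has no groups.

['ux', 'oz']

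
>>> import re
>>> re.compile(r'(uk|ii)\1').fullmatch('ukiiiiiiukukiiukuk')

The backreference `\1` re-matches whatever the first group consumed, character for character.
`re.fullmatch` requires the pattern to consume the entire string.
Here the pattern can't cover the whole string, so the call returns None.

None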